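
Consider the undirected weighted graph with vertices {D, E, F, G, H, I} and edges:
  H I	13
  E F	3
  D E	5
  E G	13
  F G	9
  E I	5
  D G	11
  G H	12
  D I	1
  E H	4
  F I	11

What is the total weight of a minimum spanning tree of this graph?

Prim's algorithm from I:
Step 1: frontier [D I 1, E I 5, F I 11, H I 13] → take D I (1); add D.
Step 2: frontier [D E 5, D G 11, E I 5, F I 11, H I 13] → take D E (5); add E.
Step 3: frontier [D G 11, E F 3, E H 4, E G 13, F I 11, H I 13] → take E F (3); add F.
Step 4: frontier [D G 11, E H 4, E G 13, F G 9, H I 13] → take E H (4); add H.
Step 5: frontier [D G 11, E G 13, F G 9, G H 12] → take F G (9); add G.
MST edges: D I, D E, E F, E H, F G; total weight 1+5+3+4+9 = 22.

22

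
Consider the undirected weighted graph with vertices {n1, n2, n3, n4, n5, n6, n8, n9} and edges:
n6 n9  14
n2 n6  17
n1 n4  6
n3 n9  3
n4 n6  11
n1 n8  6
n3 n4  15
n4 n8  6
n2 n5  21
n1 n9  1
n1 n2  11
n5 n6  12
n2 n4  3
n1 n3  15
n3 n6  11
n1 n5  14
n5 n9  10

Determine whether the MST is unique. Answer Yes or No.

Kruskal's algorithm — process edges by increasing weight (ties by edge label):
n1 n9 (1): add — endpoints in different components.
n2 n4 (3): add — endpoints in different components.
n3 n9 (3): add — endpoints in different components.
n1 n4 (6): add — endpoints in different components.
n1 n8 (6): add — endpoints in different components.
n4 n8 (6): skip — n8 and n4 already connected.
n5 n9 (10): add — endpoints in different components.
n1 n2 (11): skip — n1 and n2 already connected.
n3 n6 (11): add — endpoints in different components.
Non-tree edge n4 n8 has weight 6, equal to the heaviest edge on its tree cycle — swapping gives another MST of the same weight. Not unique.

No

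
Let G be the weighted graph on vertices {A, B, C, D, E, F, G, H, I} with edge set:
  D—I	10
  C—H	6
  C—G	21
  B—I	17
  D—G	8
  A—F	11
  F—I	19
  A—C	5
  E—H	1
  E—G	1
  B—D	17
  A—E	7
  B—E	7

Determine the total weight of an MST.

49

Kruskal: consider edges lightest-first.
E—G (1): add — endpoints in different components.
E—H (1): add — endpoints in different components.
A—C (5): add — endpoints in different components.
C—H (6): add — endpoints in different components.
A—E (7): skip — A and E already connected.
B—E (7): add — endpoints in different components.
D—G (8): add — endpoints in different components.
D—I (10): add — endpoints in different components.
A—F (11): add — endpoints in different components.
MST edges: E—G, E—H, A—C, C—H, B—E, D—G, D—I, A—F; total weight 1+1+5+6+7+8+10+11 = 49.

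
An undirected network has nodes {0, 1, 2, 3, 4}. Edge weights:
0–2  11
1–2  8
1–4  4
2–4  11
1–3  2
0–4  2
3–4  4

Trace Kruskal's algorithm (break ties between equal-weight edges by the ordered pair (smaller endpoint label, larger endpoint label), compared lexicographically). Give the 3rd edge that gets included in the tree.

1-4

Kruskal's algorithm — process edges by increasing weight (ties by edge label):
0–4 (2): add — endpoints in different components.
1–3 (2): add — endpoints in different components.
1–4 (4): add — endpoints in different components.
3–4 (4): skip — 3 and 4 already connected.
1–2 (8): add — endpoints in different components.
The 3rd edge added is 1–4.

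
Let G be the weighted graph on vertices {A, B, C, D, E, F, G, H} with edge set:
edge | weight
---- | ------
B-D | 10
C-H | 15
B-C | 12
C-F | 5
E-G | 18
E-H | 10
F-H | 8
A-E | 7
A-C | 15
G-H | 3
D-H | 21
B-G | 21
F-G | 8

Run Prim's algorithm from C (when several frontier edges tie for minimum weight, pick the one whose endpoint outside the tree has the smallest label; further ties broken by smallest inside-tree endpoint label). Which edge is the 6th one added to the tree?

B-C

Prim's algorithm from C:
Step 1: cheapest edge leaving the tree is C-F (5); add F.
Step 2: cheapest edge leaving the tree is F-G (8); add G.
Step 3: cheapest edge leaving the tree is G-H (3); add H.
Step 4: cheapest edge leaving the tree is E-H (10); add E.
Step 5: cheapest edge leaving the tree is A-E (7); add A.
Step 6: cheapest edge leaving the tree is B-C (12); add B.
Step 7: cheapest edge leaving the tree is B-D (10); add D.
The 6th edge added is B-C.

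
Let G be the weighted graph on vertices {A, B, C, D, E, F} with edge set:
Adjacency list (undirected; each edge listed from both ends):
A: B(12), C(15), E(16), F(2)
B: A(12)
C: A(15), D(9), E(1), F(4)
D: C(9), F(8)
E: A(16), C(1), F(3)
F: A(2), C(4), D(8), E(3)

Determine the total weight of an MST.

26

Prim's algorithm from C:
Step 1: frontier [C E 1, C F 4, C D 9, A C 15] → take C E (1); add E.
Step 2: frontier [C F 4, C D 9, A C 15, E F 3, A E 16] → take E F (3); add F.
Step 3: frontier [C D 9, A C 15, A E 16, A F 2, D F 8] → take A F (2); add A.
Step 4: frontier [A B 12, C D 9, D F 8] → take D F (8); add D.
Step 5: frontier [A B 12] → take A B (12); add B.
MST edges: C E, E F, A F, D F, A B; total weight 1+3+2+8+12 = 26.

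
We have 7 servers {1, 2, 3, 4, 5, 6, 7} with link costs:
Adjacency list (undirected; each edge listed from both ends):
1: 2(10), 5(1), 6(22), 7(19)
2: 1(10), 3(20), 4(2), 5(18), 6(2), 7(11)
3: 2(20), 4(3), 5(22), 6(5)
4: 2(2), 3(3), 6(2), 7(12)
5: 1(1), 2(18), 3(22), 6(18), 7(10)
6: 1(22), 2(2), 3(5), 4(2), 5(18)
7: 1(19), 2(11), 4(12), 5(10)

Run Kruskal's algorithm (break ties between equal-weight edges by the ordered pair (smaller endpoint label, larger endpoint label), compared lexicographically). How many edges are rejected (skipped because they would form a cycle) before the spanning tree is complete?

Sort edges by weight, then run Kruskal:
1 5 (1): add. Components now {1,5} {2} {3} {4} {6} {7}
2 4 (2): add. Components now {1,5} {2,4} {3} {6} {7}
2 6 (2): add. Components now {1,5} {2,4,6} {3} {7}
4 6 (2): skip — 4 and 6 already connected.
3 4 (3): add. Components now {1,5} {2,3,4,6} {7}
3 6 (5): skip — 3 and 6 already connected.
1 2 (10): add. Components now {1,2,3,4,5,6} {7}
5 7 (10): add. Components now {1,2,3,4,5,6,7}
Edges rejected before the tree was complete: 2.

2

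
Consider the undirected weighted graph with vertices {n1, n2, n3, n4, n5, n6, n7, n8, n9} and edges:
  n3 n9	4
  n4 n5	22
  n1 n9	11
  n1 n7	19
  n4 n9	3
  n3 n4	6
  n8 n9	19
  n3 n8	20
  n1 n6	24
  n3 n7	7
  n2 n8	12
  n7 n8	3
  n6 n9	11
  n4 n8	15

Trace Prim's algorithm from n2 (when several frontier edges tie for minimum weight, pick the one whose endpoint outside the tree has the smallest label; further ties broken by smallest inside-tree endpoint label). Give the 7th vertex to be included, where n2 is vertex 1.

Prim's algorithm from n2:
Step 1: cheapest edge leaving the tree is n2 n8 (12); add n8.
Step 2: cheapest edge leaving the tree is n7 n8 (3); add n7.
Step 3: cheapest edge leaving the tree is n3 n7 (7); add n3.
Step 4: cheapest edge leaving the tree is n3 n9 (4); add n9.
Step 5: cheapest edge leaving the tree is n4 n9 (3); add n4.
Step 6: cheapest edge leaving the tree is n1 n9 (11); add n1.
Step 7: cheapest edge leaving the tree is n6 n9 (11); add n6.
Step 8: cheapest edge leaving the tree is n4 n5 (22); add n5.
Vertex order: n2, n8, n7, n3, n9, n4, n1, n6, n5. The 7th vertex is n1.

n1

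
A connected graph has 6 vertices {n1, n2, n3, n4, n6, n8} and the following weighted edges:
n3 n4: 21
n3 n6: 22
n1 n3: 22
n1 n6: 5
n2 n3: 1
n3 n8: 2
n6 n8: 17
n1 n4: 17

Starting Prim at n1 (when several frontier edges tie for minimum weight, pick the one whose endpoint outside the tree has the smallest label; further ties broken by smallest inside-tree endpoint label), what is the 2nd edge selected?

n1-n4

Prim, starting at n1.
Step 1: frontier [n1 n6 5, n1 n4 17, n1 n3 22] → take n1 n6 (5); add n6.
Step 2: frontier [n1 n4 17, n1 n3 22, n6 n8 17, n3 n6 22] → take n1 n4 (17); add n4.
Step 3: frontier [n1 n3 22, n3 n4 21, n6 n8 17, n3 n6 22] → take n6 n8 (17); add n8.
Step 4: frontier [n1 n3 22, n3 n4 21, n3 n6 22, n3 n8 2] → take n3 n8 (2); add n3.
Step 5: frontier [n2 n3 1] → take n2 n3 (1); add n2.
The 2nd edge added is n1 n4.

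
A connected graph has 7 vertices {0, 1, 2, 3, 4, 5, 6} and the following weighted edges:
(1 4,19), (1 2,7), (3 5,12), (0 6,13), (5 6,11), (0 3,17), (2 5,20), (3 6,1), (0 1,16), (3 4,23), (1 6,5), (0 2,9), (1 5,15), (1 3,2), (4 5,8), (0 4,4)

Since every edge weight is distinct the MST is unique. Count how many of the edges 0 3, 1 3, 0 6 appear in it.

1

Kruskal's algorithm — process edges by increasing weight (ties by edge label):
3 6 (1): add — endpoints in different components.
1 3 (2): add — endpoints in different components.
0 4 (4): add — endpoints in different components.
1 6 (5): skip — 1 and 6 already connected.
1 2 (7): add — endpoints in different components.
4 5 (8): add — endpoints in different components.
0 2 (9): add — endpoints in different components.
MST edge set: {3 6, 1 3, 0 4, 1 2, 4 5, 0 2}.
Of the listed edges, {1 3} are in the MST → 1.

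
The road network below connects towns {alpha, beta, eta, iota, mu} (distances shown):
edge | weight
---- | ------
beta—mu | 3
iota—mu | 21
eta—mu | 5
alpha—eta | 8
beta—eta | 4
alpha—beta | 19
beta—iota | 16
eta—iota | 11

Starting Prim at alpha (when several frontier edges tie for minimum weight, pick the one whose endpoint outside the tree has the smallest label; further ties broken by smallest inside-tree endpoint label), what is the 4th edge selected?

Prim's algorithm from alpha:
Step 1: frontier [alpha—eta 8, alpha—beta 19] → take alpha—eta (8); add eta.
Step 2: frontier [alpha—beta 19, beta—eta 4, eta—mu 5, eta—iota 11] → take beta—eta (4); add beta.
Step 3: frontier [beta—mu 3, beta—iota 16, eta—mu 5, eta—iota 11] → take beta—mu (3); add mu.
Step 4: frontier [beta—iota 16, eta—iota 11, iota—mu 21] → take eta—iota (11); add iota.
The 4th edge added is eta—iota.

eta-iota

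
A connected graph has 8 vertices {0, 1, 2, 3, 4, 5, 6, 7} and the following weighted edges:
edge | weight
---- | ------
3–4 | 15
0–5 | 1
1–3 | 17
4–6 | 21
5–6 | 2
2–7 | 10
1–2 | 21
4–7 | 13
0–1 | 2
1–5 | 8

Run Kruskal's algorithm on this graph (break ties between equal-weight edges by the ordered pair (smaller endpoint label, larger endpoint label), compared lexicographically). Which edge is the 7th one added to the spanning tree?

1-3

Kruskal: consider edges lightest-first.
0–5 (1): add — endpoints in different components.
0–1 (2): add — endpoints in different components.
5–6 (2): add — endpoints in different components.
1–5 (8): skip — 1 and 5 already connected.
2–7 (10): add — endpoints in different components.
4–7 (13): add — endpoints in different components.
3–4 (15): add — endpoints in different components.
1–3 (17): add — endpoints in different components.
The 7th edge added is 1–3.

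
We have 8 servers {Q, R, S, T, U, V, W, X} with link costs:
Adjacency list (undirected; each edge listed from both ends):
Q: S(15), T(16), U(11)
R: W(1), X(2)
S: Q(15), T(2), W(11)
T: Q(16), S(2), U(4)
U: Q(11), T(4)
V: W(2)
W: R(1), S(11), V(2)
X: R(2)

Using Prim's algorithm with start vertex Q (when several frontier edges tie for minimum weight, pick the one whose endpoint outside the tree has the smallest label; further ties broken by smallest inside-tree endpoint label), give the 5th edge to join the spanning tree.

R-W

Grow the tree from Q using Prim:
Step 1: cheapest edge leaving the tree is Q–U (11); add U.
Step 2: cheapest edge leaving the tree is T–U (4); add T.
Step 3: cheapest edge leaving the tree is S–T (2); add S.
Step 4: cheapest edge leaving the tree is S–W (11); add W.
Step 5: cheapest edge leaving the tree is R–W (1); add R.
Step 6: cheapest edge leaving the tree is V–W (2); add V.
Step 7: cheapest edge leaving the tree is R–X (2); add X.
The 5th edge added is R–W.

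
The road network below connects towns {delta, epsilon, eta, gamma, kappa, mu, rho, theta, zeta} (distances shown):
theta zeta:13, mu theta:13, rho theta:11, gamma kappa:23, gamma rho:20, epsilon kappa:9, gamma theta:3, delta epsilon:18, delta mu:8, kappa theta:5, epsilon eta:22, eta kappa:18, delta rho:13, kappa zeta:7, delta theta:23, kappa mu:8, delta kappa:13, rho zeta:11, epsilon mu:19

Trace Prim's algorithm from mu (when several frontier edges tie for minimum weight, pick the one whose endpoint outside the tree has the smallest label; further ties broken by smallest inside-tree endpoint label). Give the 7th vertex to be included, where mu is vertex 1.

Prim's algorithm from mu:
Step 1: cheapest edge leaving the tree is delta mu (8); add delta.
Step 2: cheapest edge leaving the tree is kappa mu (8); add kappa.
Step 3: cheapest edge leaving the tree is kappa theta (5); add theta.
Step 4: cheapest edge leaving the tree is gamma theta (3); add gamma.
Step 5: cheapest edge leaving the tree is kappa zeta (7); add zeta.
Step 6: cheapest edge leaving the tree is epsilon kappa (9); add epsilon.
Step 7: cheapest edge leaving the tree is rho theta (11); add rho.
Step 8: cheapest edge leaving the tree is eta kappa (18); add eta.
Vertex order: mu, delta, kappa, theta, gamma, zeta, epsilon, rho, eta. The 7th vertex is epsilon.

epsilon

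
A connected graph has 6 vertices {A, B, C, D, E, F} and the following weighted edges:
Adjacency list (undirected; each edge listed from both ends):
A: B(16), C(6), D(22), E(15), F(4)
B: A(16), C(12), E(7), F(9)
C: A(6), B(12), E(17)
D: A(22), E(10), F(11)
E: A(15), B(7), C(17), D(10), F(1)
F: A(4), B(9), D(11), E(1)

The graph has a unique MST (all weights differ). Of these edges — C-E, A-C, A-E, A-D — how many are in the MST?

1

Kruskal's algorithm — process edges by increasing weight (ties by edge label):
E-F (1): add. Components now {A} {B} {C} {D} {E,F}
A-F (4): add. Components now {A,E,F} {B} {C} {D}
A-C (6): add. Components now {A,C,E,F} {B} {D}
B-E (7): add. Components now {A,B,C,E,F} {D}
B-F (9): skip — B and F already connected.
D-E (10): add. Components now {A,B,C,D,E,F}
MST edge set: {E-F, A-F, A-C, B-E, D-E}.
Of the listed edges, {A-C} are in the MST → 1.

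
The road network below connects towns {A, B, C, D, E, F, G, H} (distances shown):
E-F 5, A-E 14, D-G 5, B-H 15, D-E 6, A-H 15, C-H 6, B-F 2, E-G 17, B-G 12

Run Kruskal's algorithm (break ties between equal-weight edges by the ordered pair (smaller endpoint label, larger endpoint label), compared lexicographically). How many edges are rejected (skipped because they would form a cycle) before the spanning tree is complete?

Sort edges by weight, then run Kruskal:
B-F (2): add — endpoints in different components.
D-G (5): add — endpoints in different components.
E-F (5): add — endpoints in different components.
C-H (6): add — endpoints in different components.
D-E (6): add — endpoints in different components.
B-G (12): skip — B and G already connected.
A-E (14): add — endpoints in different components.
A-H (15): add — endpoints in different components.
Edges rejected before the tree was complete: 1.

1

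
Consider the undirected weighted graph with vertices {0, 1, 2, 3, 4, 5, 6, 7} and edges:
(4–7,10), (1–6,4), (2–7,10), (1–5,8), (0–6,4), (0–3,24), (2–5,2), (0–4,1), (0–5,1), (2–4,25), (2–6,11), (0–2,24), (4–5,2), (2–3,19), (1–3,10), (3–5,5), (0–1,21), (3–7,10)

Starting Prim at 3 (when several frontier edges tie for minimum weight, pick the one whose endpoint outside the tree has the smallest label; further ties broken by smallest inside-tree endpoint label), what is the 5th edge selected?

0-6

Prim, starting at 3.
Step 1: cheapest edge leaving the tree is 3–5 (5); add 5.
Step 2: cheapest edge leaving the tree is 0–5 (1); add 0.
Step 3: cheapest edge leaving the tree is 0–4 (1); add 4.
Step 4: cheapest edge leaving the tree is 2–5 (2); add 2.
Step 5: cheapest edge leaving the tree is 0–6 (4); add 6.
Step 6: cheapest edge leaving the tree is 1–6 (4); add 1.
Step 7: cheapest edge leaving the tree is 2–7 (10); add 7.
The 5th edge added is 0–6.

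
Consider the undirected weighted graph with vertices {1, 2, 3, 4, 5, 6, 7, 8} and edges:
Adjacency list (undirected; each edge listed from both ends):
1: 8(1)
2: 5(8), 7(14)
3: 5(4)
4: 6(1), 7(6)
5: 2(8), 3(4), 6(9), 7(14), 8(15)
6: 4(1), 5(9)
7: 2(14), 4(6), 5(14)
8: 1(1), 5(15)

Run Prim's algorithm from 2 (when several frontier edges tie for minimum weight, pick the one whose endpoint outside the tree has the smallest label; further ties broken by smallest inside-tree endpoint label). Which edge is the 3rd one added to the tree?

5-6

Prim's algorithm from 2:
Step 1: frontier [2—5 8, 2—7 14] → take 2—5 (8); add 5.
Step 2: frontier [2—7 14, 3—5 4, 5—6 9, 5—7 14, 5—8 15] → take 3—5 (4); add 3.
Step 3: frontier [2—7 14, 5—6 9, 5—7 14, 5—8 15] → take 5—6 (9); add 6.
Step 4: frontier [2—7 14, 5—7 14, 5—8 15, 4—6 1] → take 4—6 (1); add 4.
Step 5: frontier [2—7 14, 4—7 6, 5—7 14, 5—8 15] → take 4—7 (6); add 7.
Step 6: frontier [5—8 15] → take 5—8 (15); add 8.
Step 7: frontier [1—8 1] → take 1—8 (1); add 1.
The 3rd edge added is 5—6.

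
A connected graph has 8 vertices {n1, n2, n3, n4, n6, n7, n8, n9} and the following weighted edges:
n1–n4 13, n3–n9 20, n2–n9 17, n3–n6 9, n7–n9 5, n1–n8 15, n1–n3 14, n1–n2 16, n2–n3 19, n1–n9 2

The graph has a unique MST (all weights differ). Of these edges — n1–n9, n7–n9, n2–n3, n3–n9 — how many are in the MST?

Sort edges by weight, then run Kruskal:
n1–n9 (2): add — endpoints in different components.
n7–n9 (5): add — endpoints in different components.
n3–n6 (9): add — endpoints in different components.
n1–n4 (13): add — endpoints in different components.
n1–n3 (14): add — endpoints in different components.
n1–n8 (15): add — endpoints in different components.
n1–n2 (16): add — endpoints in different components.
MST edge set: {n1–n9, n7–n9, n3–n6, n1–n4, n1–n3, n1–n8, n1–n2}.
Of the listed edges, {n1–n9, n7–n9} are in the MST → 2.

2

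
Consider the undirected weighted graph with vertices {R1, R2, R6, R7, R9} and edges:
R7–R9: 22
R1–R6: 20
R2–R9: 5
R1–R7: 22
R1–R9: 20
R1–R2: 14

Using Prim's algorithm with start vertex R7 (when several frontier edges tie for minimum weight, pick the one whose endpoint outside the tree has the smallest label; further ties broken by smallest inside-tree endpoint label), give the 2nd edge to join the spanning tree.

R1-R2

Grow the tree from R7 using Prim:
Step 1: frontier [R1–R7 22, R7–R9 22] → take R1–R7 (22); add R1.
Step 2: frontier [R1–R2 14, R1–R6 20, R1–R9 20, R7–R9 22] → take R1–R2 (14); add R2.
Step 3: frontier [R1–R6 20, R1–R9 20, R2–R9 5, R7–R9 22] → take R2–R9 (5); add R9.
Step 4: frontier [R1–R6 20] → take R1–R6 (20); add R6.
The 2nd edge added is R1–R2.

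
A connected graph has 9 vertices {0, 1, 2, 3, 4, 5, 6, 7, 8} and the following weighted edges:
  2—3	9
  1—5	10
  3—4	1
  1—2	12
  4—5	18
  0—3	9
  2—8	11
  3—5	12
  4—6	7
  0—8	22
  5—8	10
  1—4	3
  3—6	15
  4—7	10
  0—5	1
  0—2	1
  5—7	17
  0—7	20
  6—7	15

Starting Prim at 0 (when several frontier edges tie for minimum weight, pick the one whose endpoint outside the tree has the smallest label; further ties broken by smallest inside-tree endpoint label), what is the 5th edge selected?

1-4

Grow the tree from 0 using Prim:
Step 1: cheapest edge leaving the tree is 0—2 (1); add 2.
Step 2: cheapest edge leaving the tree is 0—5 (1); add 5.
Step 3: cheapest edge leaving the tree is 0—3 (9); add 3.
Step 4: cheapest edge leaving the tree is 3—4 (1); add 4.
Step 5: cheapest edge leaving the tree is 1—4 (3); add 1.
Step 6: cheapest edge leaving the tree is 4—6 (7); add 6.
Step 7: cheapest edge leaving the tree is 4—7 (10); add 7.
Step 8: cheapest edge leaving the tree is 5—8 (10); add 8.
The 5th edge added is 1—4.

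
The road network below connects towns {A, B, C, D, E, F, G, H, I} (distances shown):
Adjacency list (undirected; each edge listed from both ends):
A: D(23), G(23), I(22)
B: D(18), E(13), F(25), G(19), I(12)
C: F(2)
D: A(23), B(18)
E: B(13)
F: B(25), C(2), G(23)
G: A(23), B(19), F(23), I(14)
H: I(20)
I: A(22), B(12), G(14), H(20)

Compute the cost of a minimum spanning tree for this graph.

Sort edges by weight, then run Kruskal:
C–F (2): add — endpoints in different components.
B–I (12): add — endpoints in different components.
B–E (13): add — endpoints in different components.
G–I (14): add — endpoints in different components.
B–D (18): add — endpoints in different components.
B–G (19): skip — B and G already connected.
H–I (20): add — endpoints in different components.
A–I (22): add — endpoints in different components.
A–D (23): skip — A and D already connected.
A–G (23): skip — A and G already connected.
F–G (23): add — endpoints in different components.
MST edges: C–F, B–I, B–E, G–I, B–D, H–I, A–I, F–G; total weight 2+12+13+14+18+20+22+23 = 124.

124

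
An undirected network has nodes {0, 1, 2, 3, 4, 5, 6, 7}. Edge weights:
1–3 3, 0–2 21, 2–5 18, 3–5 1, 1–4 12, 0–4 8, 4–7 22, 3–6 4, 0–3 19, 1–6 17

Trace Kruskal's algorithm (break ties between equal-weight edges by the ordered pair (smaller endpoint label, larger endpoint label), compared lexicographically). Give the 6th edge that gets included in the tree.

2-5

Kruskal: consider edges lightest-first.
3–5 (1): add — endpoints in different components.
1–3 (3): add — endpoints in different components.
3–6 (4): add — endpoints in different components.
0–4 (8): add — endpoints in different components.
1–4 (12): add — endpoints in different components.
1–6 (17): skip — 1 and 6 already connected.
2–5 (18): add — endpoints in different components.
0–3 (19): skip — 0 and 3 already connected.
0–2 (21): skip — 0 and 2 already connected.
4–7 (22): add — endpoints in different components.
The 6th edge added is 2–5.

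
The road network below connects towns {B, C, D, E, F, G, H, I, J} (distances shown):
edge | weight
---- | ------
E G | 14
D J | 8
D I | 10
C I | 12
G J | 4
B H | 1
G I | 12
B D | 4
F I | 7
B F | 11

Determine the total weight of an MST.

60

Prim, starting at C.
Step 1: frontier [C I 12] → take C I (12); add I.
Step 2: frontier [F I 7, D I 10, G I 12] → take F I (7); add F.
Step 3: frontier [B F 11, D I 10, G I 12] → take D I (10); add D.
Step 4: frontier [B D 4, D J 8, B F 11, G I 12] → take B D (4); add B.
Step 5: frontier [B H 1, D J 8, G I 12] → take B H (1); add H.
Step 6: frontier [D J 8, G I 12] → take D J (8); add J.
Step 7: frontier [G I 12, G J 4] → take G J (4); add G.
Step 8: frontier [E G 14] → take E G (14); add E.
MST edges: C I, F I, D I, B D, B H, D J, G J, E G; total weight 12+7+10+4+1+8+4+14 = 60.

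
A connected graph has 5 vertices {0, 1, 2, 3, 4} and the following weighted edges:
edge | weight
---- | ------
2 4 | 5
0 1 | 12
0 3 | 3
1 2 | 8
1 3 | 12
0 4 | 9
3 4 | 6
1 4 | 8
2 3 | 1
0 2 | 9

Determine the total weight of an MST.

17

Grow the tree from 4 using Prim:
Step 1: frontier [2 4 5, 3 4 6, 1 4 8, 0 4 9] → take 2 4 (5); add 2.
Step 2: frontier [2 3 1, 1 2 8, 0 2 9, 3 4 6, 1 4 8, 0 4 9] → take 2 3 (1); add 3.
Step 3: frontier [1 2 8, 0 2 9, 0 3 3, 1 3 12, 1 4 8, 0 4 9] → take 0 3 (3); add 0.
Step 4: frontier [0 1 12, 1 2 8, 1 3 12, 1 4 8] → take 1 2 (8); add 1.
MST edges: 2 4, 2 3, 0 3, 1 2; total weight 5+1+3+8 = 17.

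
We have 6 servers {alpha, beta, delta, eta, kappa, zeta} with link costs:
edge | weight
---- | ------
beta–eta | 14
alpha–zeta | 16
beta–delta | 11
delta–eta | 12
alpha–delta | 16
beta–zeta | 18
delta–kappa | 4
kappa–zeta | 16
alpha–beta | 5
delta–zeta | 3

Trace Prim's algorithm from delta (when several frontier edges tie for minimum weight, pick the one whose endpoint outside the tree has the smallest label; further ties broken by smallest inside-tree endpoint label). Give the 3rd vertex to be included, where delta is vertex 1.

kappa

Grow the tree from delta using Prim:
Step 1: cheapest edge leaving the tree is delta–zeta (3); add zeta.
Step 2: cheapest edge leaving the tree is delta–kappa (4); add kappa.
Step 3: cheapest edge leaving the tree is beta–delta (11); add beta.
Step 4: cheapest edge leaving the tree is alpha–beta (5); add alpha.
Step 5: cheapest edge leaving the tree is delta–eta (12); add eta.
Vertex order: delta, zeta, kappa, beta, alpha, eta. The 3rd vertex is kappa.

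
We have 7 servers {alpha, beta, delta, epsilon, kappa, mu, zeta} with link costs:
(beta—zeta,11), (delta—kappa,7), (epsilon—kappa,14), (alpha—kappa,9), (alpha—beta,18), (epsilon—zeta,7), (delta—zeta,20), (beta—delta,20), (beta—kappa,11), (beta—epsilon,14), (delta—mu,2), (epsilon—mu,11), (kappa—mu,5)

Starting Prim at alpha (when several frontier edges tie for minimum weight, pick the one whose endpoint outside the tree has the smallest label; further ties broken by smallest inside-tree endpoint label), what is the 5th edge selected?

epsilon-mu

Grow the tree from alpha using Prim:
Step 1: frontier [alpha—kappa 9, alpha—beta 18] → take alpha—kappa (9); add kappa.
Step 2: frontier [alpha—beta 18, kappa—mu 5, delta—kappa 7, beta—kappa 11, epsilon—kappa 14] → take kappa—mu (5); add mu.
Step 3: frontier [alpha—beta 18, delta—kappa 7, beta—kappa 11, epsilon—kappa 14, delta—mu 2, epsilon—mu 11] → take delta—mu (2); add delta.
Step 4: frontier [alpha—beta 18, beta—delta 20, delta—zeta 20, beta—kappa 11, epsilon—kappa 14, epsilon—mu 11] → take beta—kappa (11); add beta.
Step 5: frontier [beta—zeta 11, beta—epsilon 14, delta—zeta 20, epsilon—kappa 14, epsilon—mu 11] → take epsilon—mu (11); add epsilon.
Step 6: frontier [beta—zeta 11, delta—zeta 20, epsilon—zeta 7] → take epsilon—zeta (7); add zeta.
The 5th edge added is epsilon—mu.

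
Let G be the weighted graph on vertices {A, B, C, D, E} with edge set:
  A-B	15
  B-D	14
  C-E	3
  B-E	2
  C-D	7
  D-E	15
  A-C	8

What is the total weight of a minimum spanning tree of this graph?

Kruskal: consider edges lightest-first.
B-E (2): add. Components now {A} {B,E} {C} {D}
C-E (3): add. Components now {A} {B,C,E} {D}
C-D (7): add. Components now {A} {B,C,D,E}
A-C (8): add. Components now {A,B,C,D,E}
MST edges: B-E, C-E, C-D, A-C; total weight 2+3+7+8 = 20.

20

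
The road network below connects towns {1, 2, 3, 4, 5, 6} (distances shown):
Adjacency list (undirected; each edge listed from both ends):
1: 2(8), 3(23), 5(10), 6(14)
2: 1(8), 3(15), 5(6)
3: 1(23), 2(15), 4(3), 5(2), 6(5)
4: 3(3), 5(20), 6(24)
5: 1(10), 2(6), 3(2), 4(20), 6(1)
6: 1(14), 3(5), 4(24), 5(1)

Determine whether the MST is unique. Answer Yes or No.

Yes

Sort edges by weight, then run Kruskal:
5 6 (1): add. Components now {1} {2} {3} {4} {5,6}
3 5 (2): add. Components now {1} {2} {3,5,6} {4}
3 4 (3): add. Components now {1} {2} {3,4,5,6}
3 6 (5): skip — 3 and 6 already connected.
2 5 (6): add. Components now {1} {2,3,4,5,6}
1 2 (8): add. Components now {1,2,3,4,5,6}
Every non-tree edge has weight strictly greater than the heaviest edge on the tree path between its endpoints, so the MST is unique.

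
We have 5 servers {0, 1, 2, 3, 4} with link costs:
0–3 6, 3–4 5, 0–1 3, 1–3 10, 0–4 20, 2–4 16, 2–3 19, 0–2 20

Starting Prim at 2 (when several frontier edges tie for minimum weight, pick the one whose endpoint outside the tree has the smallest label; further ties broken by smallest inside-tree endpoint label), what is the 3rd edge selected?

0-3

Grow the tree from 2 using Prim:
Step 1: cheapest edge leaving the tree is 2–4 (16); add 4.
Step 2: cheapest edge leaving the tree is 3–4 (5); add 3.
Step 3: cheapest edge leaving the tree is 0–3 (6); add 0.
Step 4: cheapest edge leaving the tree is 0–1 (3); add 1.
The 3rd edge added is 0–3.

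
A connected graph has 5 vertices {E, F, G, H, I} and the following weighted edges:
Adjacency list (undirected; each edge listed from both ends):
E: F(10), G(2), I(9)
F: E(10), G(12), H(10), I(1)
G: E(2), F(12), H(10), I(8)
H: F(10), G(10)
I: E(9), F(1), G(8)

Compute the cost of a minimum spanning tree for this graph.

21

Kruskal's algorithm — process edges by increasing weight (ties by edge label):
F—I (1): add. Components now {E} {F,I} {G} {H}
E—G (2): add. Components now {E,G} {F,I} {H}
G—I (8): add. Components now {E,F,G,I} {H}
E—I (9): skip — E and I already connected.
E—F (10): skip — E and F already connected.
F—H (10): add. Components now {E,F,G,H,I}
MST edges: F—I, E—G, G—I, F—H; total weight 1+2+8+10 = 21.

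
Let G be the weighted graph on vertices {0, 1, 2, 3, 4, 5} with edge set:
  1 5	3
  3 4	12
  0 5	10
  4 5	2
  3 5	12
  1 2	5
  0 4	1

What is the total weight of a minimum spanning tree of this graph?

23

Prim, starting at 4.
Step 1: frontier [0 4 1, 4 5 2, 3 4 12] → take 0 4 (1); add 0.
Step 2: frontier [0 5 10, 4 5 2, 3 4 12] → take 4 5 (2); add 5.
Step 3: frontier [3 4 12, 1 5 3, 3 5 12] → take 1 5 (3); add 1.
Step 4: frontier [1 2 5, 3 4 12, 3 5 12] → take 1 2 (5); add 2.
Step 5: frontier [3 4 12, 3 5 12] → take 3 4 (12); add 3.
MST edges: 0 4, 4 5, 1 5, 1 2, 3 4; total weight 1+2+3+5+12 = 23.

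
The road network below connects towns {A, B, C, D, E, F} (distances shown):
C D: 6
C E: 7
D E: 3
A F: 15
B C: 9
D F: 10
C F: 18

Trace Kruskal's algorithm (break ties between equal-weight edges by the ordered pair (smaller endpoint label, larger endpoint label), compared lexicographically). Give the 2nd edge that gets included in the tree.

Kruskal: consider edges lightest-first.
D E (3): add — endpoints in different components.
C D (6): add — endpoints in different components.
C E (7): skip — C and E already connected.
B C (9): add — endpoints in different components.
D F (10): add — endpoints in different components.
A F (15): add — endpoints in different components.
The 2nd edge added is C D.

C-D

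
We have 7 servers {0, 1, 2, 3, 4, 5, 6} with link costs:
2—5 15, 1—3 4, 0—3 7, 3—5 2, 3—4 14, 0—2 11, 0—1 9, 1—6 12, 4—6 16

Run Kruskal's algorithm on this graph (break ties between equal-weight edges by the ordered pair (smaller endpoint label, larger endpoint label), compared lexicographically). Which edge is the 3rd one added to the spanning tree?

Kruskal's algorithm — process edges by increasing weight (ties by edge label):
3—5 (2): add. Components now {0} {1} {2} {3,5} {4} {6}
1—3 (4): add. Components now {0} {1,3,5} {2} {4} {6}
0—3 (7): add. Components now {0,1,3,5} {2} {4} {6}
0—1 (9): skip — 0 and 1 already connected.
0—2 (11): add. Components now {0,1,2,3,5} {4} {6}
1—6 (12): add. Components now {0,1,2,3,5,6} {4}
3—4 (14): add. Components now {0,1,2,3,4,5,6}
The 3rd edge added is 0—3.

0-3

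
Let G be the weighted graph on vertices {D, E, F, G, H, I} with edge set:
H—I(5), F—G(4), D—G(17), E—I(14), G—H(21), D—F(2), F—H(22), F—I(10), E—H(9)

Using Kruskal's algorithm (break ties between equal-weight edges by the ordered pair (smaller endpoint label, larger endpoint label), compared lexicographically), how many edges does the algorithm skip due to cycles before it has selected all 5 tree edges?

Kruskal: consider edges lightest-first.
D—F (2): add. Components now {D,F} {E} {G} {H} {I}
F—G (4): add. Components now {D,F,G} {E} {H} {I}
H—I (5): add. Components now {D,F,G} {E} {H,I}
E—H (9): add. Components now {D,F,G} {E,H,I}
F—I (10): add. Components now {D,E,F,G,H,I}
Edges rejected before the tree was complete: 0.

0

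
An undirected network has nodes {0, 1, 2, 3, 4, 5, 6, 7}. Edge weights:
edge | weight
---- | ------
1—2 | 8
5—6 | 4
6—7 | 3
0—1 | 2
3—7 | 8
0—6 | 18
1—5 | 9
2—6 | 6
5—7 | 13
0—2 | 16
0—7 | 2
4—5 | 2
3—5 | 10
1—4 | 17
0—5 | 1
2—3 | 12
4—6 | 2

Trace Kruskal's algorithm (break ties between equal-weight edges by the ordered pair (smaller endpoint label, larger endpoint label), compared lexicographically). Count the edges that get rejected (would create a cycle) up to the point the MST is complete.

3

Kruskal: consider edges lightest-first.
0—5 (1): add — endpoints in different components.
0—1 (2): add — endpoints in different components.
0—7 (2): add — endpoints in different components.
4—5 (2): add — endpoints in different components.
4—6 (2): add — endpoints in different components.
6—7 (3): skip — 6 and 7 already connected.
5—6 (4): skip — 5 and 6 already connected.
2—6 (6): add — endpoints in different components.
1—2 (8): skip — 1 and 2 already connected.
3—7 (8): add — endpoints in different components.
Edges rejected before the tree was complete: 3.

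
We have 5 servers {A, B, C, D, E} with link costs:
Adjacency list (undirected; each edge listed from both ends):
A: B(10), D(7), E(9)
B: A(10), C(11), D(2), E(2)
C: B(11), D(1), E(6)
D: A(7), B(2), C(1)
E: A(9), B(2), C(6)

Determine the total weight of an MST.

Kruskal: consider edges lightest-first.
C-D (1): add. Components now {A} {B} {C,D} {E}
B-D (2): add. Components now {A} {B,C,D} {E}
B-E (2): add. Components now {A} {B,C,D,E}
C-E (6): skip — C and E already connected.
A-D (7): add. Components now {A,B,C,D,E}
MST edges: C-D, B-D, B-E, A-D; total weight 1+2+2+7 = 12.

12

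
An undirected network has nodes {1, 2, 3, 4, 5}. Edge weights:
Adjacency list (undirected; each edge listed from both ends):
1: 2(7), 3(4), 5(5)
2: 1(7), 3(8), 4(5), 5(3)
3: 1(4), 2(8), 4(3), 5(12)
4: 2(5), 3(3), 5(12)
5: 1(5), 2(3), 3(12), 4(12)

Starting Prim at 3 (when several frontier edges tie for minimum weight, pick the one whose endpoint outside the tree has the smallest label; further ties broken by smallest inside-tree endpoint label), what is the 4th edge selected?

Prim's algorithm from 3:
Step 1: cheapest edge leaving the tree is 3—4 (3); add 4.
Step 2: cheapest edge leaving the tree is 1—3 (4); add 1.
Step 3: cheapest edge leaving the tree is 2—4 (5); add 2.
Step 4: cheapest edge leaving the tree is 2—5 (3); add 5.
The 4th edge added is 2—5.

2-5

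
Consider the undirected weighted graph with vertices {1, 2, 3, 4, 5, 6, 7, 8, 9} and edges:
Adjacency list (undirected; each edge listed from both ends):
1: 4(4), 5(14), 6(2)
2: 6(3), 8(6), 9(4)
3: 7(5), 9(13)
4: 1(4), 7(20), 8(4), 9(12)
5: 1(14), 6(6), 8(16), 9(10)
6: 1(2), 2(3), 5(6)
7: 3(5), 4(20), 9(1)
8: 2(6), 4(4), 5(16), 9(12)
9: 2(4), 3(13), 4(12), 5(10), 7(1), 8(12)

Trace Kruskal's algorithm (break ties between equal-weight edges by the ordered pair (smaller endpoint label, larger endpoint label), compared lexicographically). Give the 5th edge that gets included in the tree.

Kruskal: consider edges lightest-first.
7—9 (1): add — endpoints in different components.
1—6 (2): add — endpoints in different components.
2—6 (3): add — endpoints in different components.
1—4 (4): add — endpoints in different components.
2—9 (4): add — endpoints in different components.
4—8 (4): add — endpoints in different components.
3—7 (5): add — endpoints in different components.
2—8 (6): skip — 2 and 8 already connected.
5—6 (6): add — endpoints in different components.
The 5th edge added is 2—9.

2-9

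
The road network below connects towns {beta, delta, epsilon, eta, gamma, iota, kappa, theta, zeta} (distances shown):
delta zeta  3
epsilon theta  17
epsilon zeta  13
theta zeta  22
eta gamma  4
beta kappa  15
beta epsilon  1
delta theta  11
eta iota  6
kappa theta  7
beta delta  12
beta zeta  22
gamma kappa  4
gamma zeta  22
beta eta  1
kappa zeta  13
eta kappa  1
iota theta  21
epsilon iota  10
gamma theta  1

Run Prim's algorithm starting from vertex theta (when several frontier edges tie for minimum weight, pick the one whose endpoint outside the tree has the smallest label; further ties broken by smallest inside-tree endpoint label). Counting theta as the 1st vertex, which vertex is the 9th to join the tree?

Grow the tree from theta using Prim:
Step 1: cheapest edge leaving the tree is gamma theta (1); add gamma.
Step 2: cheapest edge leaving the tree is eta gamma (4); add eta.
Step 3: cheapest edge leaving the tree is beta eta (1); add beta.
Step 4: cheapest edge leaving the tree is beta epsilon (1); add epsilon.
Step 5: cheapest edge leaving the tree is eta kappa (1); add kappa.
Step 6: cheapest edge leaving the tree is eta iota (6); add iota.
Step 7: cheapest edge leaving the tree is delta theta (11); add delta.
Step 8: cheapest edge leaving the tree is delta zeta (3); add zeta.
Vertex order: theta, gamma, eta, beta, epsilon, kappa, iota, delta, zeta. The 9th vertex is zeta.

zeta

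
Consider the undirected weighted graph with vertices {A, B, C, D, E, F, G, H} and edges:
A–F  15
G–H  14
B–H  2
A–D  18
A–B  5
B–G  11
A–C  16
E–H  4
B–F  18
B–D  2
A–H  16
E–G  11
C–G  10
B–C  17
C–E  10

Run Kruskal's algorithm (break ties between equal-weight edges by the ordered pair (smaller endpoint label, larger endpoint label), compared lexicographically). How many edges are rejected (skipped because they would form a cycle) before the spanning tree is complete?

3

Sort edges by weight, then run Kruskal:
B–D (2): add — endpoints in different components.
B–H (2): add — endpoints in different components.
E–H (4): add — endpoints in different components.
A–B (5): add — endpoints in different components.
C–E (10): add — endpoints in different components.
C–G (10): add — endpoints in different components.
B–G (11): skip — B and G already connected.
E–G (11): skip — E and G already connected.
G–H (14): skip — G and H already connected.
A–F (15): add — endpoints in different components.
Edges rejected before the tree was complete: 3.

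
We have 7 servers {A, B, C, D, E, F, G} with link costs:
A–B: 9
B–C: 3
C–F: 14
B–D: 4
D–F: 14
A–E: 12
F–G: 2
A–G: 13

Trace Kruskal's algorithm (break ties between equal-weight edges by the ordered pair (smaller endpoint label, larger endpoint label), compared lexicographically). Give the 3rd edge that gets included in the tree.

B-D

Kruskal: consider edges lightest-first.
F–G (2): add — endpoints in different components.
B–C (3): add — endpoints in different components.
B–D (4): add — endpoints in different components.
A–B (9): add — endpoints in different components.
A–E (12): add — endpoints in different components.
A–G (13): add — endpoints in different components.
The 3rd edge added is B–D.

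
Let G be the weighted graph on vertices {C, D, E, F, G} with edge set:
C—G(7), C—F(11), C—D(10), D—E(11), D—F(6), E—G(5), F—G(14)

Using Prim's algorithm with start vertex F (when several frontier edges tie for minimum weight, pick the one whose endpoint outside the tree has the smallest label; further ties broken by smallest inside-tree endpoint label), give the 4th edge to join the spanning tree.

E-G

Grow the tree from F using Prim:
Step 1: cheapest edge leaving the tree is D—F (6); add D.
Step 2: cheapest edge leaving the tree is C—D (10); add C.
Step 3: cheapest edge leaving the tree is C—G (7); add G.
Step 4: cheapest edge leaving the tree is E—G (5); add E.
The 4th edge added is E—G.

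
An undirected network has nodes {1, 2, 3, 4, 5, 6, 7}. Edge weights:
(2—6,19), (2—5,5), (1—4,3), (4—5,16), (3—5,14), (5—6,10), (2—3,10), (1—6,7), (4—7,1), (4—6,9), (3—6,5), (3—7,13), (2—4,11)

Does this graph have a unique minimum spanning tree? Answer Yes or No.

No

Sort edges by weight, then run Kruskal:
4—7 (1): add. Components now {1} {2} {3} {4,7} {5} {6}
1—4 (3): add. Components now {1,4,7} {2} {3} {5} {6}
2—5 (5): add. Components now {1,4,7} {2,5} {3} {6}
3—6 (5): add. Components now {1,4,7} {2,5} {3,6}
1—6 (7): add. Components now {1,3,4,6,7} {2,5}
4—6 (9): skip — 4 and 6 already connected.
2—3 (10): add. Components now {1,2,3,4,5,6,7}
Non-tree edge 5—6 has weight 10, equal to the heaviest edge on its tree cycle — swapping gives another MST of the same weight. Not unique.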